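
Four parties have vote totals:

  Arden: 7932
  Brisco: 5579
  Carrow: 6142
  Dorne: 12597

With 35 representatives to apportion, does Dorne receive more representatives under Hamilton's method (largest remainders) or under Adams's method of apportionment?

Hamilton: Arden 8, Brisco 6, Carrow 7, Dorne 14.
Adams: Arden 9, Brisco 6, Carrow 7, Dorne 13.
Dorne gets 14 under Hamilton and 13 under Adams.

Hamilton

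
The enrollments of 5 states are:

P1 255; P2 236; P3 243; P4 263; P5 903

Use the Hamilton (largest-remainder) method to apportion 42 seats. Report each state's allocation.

Standard divisor: 1900 ÷ 42 ≈ 45.238.
Standard quotas: P1 5.637, P2 5.217, P3 5.372, P4 5.814, P5 19.961.
Lower quotas: P1 5, P2 5, P3 5, P4 5, P5 19 (sum 39, leaving 3 seats).
Remainders in descending order: P5 0.961, P4 0.814, P1 0.637, P3 0.372, P2 0.217.
Largest remainders: P5, P4, P1 receive the extra seats.

P1 6; P2 5; P3 5; P4 6; P5 20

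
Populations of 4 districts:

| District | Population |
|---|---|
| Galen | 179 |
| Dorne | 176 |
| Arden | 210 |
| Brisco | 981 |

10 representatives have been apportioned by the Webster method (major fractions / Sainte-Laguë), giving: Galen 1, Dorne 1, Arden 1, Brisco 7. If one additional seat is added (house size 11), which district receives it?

Priority for the next seat is population ÷ (current seats + 0.5).
Priorities: Galen 119.333, Dorne 117.333, Arden 140.000, Brisco 130.800.
Highest priority: Arden.

Arden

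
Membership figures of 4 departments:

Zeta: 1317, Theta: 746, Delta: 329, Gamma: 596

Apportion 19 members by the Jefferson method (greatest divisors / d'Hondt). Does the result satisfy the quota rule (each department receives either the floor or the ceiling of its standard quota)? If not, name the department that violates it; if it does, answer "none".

none

Standard quotas: Zeta 8.374, Theta 4.744, Delta 2.092, Gamma 3.790.
Jefferson allocation: Zeta 8, Theta 5, Delta 2, Gamma 4.
Every allocation lies between the lower and upper quota.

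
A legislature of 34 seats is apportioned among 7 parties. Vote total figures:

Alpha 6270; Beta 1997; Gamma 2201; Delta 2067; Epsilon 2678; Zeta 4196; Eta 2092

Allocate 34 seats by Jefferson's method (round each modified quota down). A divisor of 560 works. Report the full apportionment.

With modified divisor 560: modified quotas Alpha 11.196, Beta 3.566, Gamma 3.930, Delta 3.691, Epsilon 4.782, Zeta 7.493, Eta 3.736.
Rounding down: Alpha 11, Beta 3, Gamma 3, Delta 3, Epsilon 4, Zeta 7, Eta 3 (total 34).

Alpha: 11, Beta: 3, Gamma: 3, Delta: 3, Epsilon: 4, Zeta: 7, Eta: 3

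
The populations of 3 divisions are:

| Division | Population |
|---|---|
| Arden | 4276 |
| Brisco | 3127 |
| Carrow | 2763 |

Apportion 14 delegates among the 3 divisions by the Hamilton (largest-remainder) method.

Arden 6, Brisco 4, Carrow 4

Standard divisor: 10166 ÷ 14 ≈ 726.143.
Standard quotas: Arden 5.889, Brisco 4.306, Carrow 3.805.
Lower quotas: Arden 5, Brisco 4, Carrow 3 (sum 12, leaving 2 seats).
Remainders in descending order: Arden 0.889, Carrow 0.805, Brisco 0.306.
Largest remainders: Arden, Carrow receive the extra seats.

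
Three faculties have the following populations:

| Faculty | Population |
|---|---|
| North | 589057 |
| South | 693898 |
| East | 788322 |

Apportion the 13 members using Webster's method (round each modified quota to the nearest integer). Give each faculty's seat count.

North: 4; South: 4; East: 5

Standard divisor 2071277/13 ≈ 159329; standard quotas: North 3.697, South 4.355, East 4.948.
Rounding to the nearest integer gives North 4, South 4, East 5 — total 13, matching the house size, so no adjustment is needed.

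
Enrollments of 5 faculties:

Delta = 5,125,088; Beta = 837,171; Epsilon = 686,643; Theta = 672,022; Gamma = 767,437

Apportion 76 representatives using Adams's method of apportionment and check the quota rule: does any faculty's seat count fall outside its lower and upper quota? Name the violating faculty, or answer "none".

Standard quotas: Delta 48.156, Beta 7.866, Epsilon 6.452, Theta 6.314, Gamma 7.211.
Adams allocation: Delta 47, Beta 8, Epsilon 7, Theta 7, Gamma 7.
Delta has quota 48.156 (lower 48, upper 49) but receives 47 — outside the quota interval.

Delta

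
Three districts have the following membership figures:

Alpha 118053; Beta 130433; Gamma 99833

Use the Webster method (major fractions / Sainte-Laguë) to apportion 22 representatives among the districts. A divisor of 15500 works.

With modified divisor 15500: modified quotas Alpha 7.616, Beta 8.415, Gamma 6.441.
Rounding to the nearest integer: Alpha 8, Beta 8, Gamma 6 (total 22).

Alpha 8; Beta 8; Gamma 6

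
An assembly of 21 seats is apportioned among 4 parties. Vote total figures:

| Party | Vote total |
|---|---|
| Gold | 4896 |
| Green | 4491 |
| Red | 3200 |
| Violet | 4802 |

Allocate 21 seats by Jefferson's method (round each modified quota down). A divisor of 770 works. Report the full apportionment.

Gold 6; Green 5; Red 4; Violet 6

With modified divisor 770: modified quotas Gold 6.358, Green 5.832, Red 4.156, Violet 6.236.
Rounding down: Gold 6, Green 5, Red 4, Violet 6 (total 21).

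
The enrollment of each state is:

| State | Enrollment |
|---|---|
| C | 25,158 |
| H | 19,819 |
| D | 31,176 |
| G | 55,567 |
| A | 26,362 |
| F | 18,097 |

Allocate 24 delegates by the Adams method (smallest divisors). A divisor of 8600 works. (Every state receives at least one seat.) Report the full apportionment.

C=3; H=3; D=4; G=7; A=4; F=3

With modified divisor 8600: modified quotas C 2.925, H 2.305, D 3.625, G 6.461, A 3.065, F 2.104.
Rounding up: C 3, H 3, D 4, G 7, A 4, F 3 (total 24).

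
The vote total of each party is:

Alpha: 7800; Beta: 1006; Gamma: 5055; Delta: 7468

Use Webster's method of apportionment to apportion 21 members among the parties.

Standard divisor 21329/21 ≈ 1015.667; standard quotas: Alpha 7.680, Beta 0.990, Gamma 4.977, Delta 7.353.
Rounding to the nearest integer gives Alpha 8, Beta 1, Gamma 5, Delta 7 — total 21, matching the house size, so no adjustment is needed.

Alpha 8, Beta 1, Gamma 5, Delta 7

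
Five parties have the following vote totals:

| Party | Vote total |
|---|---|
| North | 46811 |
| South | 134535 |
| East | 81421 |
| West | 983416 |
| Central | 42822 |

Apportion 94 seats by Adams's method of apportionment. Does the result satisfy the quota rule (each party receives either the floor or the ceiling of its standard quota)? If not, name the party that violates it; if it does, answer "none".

Standard quotas: North 3.414, South 9.811, East 5.938, West 71.715, Central 3.123.
Adams allocation: North 4, South 10, East 6, West 70, Central 4.
West has quota 71.715 (lower 71, upper 72) but receives 70 — outside the quota interval.

West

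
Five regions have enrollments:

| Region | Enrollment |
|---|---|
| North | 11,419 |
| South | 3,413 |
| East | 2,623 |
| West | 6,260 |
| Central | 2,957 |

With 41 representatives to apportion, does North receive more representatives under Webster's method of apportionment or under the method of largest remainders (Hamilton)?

Webster: North 17, South 5, East 4, West 10, Central 5.
Hamilton: North 18, South 5, East 4, West 10, Central 4.
North gets 17 under Webster and 18 under Hamilton.

Hamilton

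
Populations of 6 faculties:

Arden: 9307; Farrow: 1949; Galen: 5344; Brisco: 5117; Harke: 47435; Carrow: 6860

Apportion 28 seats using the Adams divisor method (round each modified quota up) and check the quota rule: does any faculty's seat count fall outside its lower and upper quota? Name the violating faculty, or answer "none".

Harke

Standard quotas: Arden 3.428, Farrow 0.718, Galen 1.969, Brisco 1.885, Harke 17.473, Carrow 2.527.
Adams allocation: Arden 4, Farrow 1, Galen 2, Brisco 2, Harke 16, Carrow 3.
Harke has quota 17.473 (lower 17, upper 18) but receives 16 — outside the quota interval.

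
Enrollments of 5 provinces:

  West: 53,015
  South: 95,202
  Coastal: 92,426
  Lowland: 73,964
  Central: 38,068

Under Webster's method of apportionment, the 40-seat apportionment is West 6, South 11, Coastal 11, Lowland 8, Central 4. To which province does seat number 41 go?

Lowland

Priority for the next seat is population ÷ (current seats + 0.5).
Priorities: West 8156.154, South 8278.435, Coastal 8037.043, Lowland 8701.647, Central 8459.556.
Highest priority: Lowland.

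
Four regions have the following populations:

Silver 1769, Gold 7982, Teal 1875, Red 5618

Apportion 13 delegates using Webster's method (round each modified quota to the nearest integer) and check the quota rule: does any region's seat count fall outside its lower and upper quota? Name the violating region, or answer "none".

Standard quotas: Silver 1.334, Gold 6.018, Teal 1.414, Red 4.235.
Webster allocation: Silver 1, Gold 6, Teal 2, Red 4.
Every allocation lies between the lower and upper quota.

none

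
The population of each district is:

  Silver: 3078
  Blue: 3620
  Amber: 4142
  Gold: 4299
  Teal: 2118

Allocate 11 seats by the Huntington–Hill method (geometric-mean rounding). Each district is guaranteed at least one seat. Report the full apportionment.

With divisor 1594: modified quotas Silver 1.931, Blue 2.271, Amber 2.598, Gold 2.697, Teal 1.329.
Geometric-mean thresholds: Silver √(1·2)=1.414, Blue √(2·3)=2.449, Amber √(2·3)=2.449, Gold √(2·3)=2.449, Teal √(1·2)=1.414.
Each quota rounded against its threshold gives Silver 2, Blue 2, Amber 3, Gold 3, Teal 1 (total 11).

Silver 2, Blue 2, Amber 3, Gold 3, Teal 1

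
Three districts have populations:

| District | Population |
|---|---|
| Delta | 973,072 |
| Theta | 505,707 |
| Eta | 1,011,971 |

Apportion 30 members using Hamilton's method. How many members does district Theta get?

6

Total 2490750; standard divisor 2490750/30 = 83025.
Standard quotas: Delta 11.7202, Theta 6.0910, Eta 12.1888.
Lower quotas: Delta 11, Theta 6, Eta 12 (sum 29, leaving 1 seat).
Remainders in descending order: Delta 0.7202, Eta 0.1888, Theta 0.0910.
Largest remainder: Delta receives the extra seat.
Theta receives 6.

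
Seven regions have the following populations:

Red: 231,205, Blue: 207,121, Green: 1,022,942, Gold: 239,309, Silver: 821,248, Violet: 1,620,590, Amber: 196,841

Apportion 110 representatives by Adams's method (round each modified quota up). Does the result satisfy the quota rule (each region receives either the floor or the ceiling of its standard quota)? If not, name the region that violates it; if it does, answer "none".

Standard quotas: Red 5.861, Blue 5.251, Green 25.932, Gold 6.066, Silver 20.819, Violet 41.082, Amber 4.990.
Adams allocation: Red 6, Blue 6, Green 26, Gold 6, Silver 21, Violet 40, Amber 5.
Violet has quota 41.082 (lower 41, upper 42) but receives 40 — outside the quota interval.

Violet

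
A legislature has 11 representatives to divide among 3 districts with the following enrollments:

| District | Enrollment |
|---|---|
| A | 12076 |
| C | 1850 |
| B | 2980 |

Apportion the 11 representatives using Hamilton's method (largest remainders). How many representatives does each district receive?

A 8; C 1; B 2

The standard divisor is 16906/11 ≈ 1536.909.
Standard quotas: A 7.8573, C 1.2037, B 1.9390.
Lower quotas: A 7, C 1, B 1 (sum 9, leaving 2 seats).
Remainders in descending order: B 0.9390, A 0.8573, C 0.2037.
Largest remainders: B, A receive the extra seats.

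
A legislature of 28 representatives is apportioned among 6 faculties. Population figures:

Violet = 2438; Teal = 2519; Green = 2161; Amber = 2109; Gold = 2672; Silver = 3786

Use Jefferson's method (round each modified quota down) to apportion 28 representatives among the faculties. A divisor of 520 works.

With modified divisor 520: modified quotas Violet 4.688, Teal 4.844, Green 4.156, Amber 4.056, Gold 5.138, Silver 7.281.
Rounding down: Violet 4, Teal 4, Green 4, Amber 4, Gold 5, Silver 7 (total 28).

Violet: 4, Teal: 4, Green: 4, Amber: 4, Gold: 5, Silver: 7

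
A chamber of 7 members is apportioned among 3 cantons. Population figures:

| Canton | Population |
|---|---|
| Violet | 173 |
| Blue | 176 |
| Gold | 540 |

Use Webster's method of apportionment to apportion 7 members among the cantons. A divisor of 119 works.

Violet 1, Blue 1, Gold 5

With modified divisor 119: modified quotas Violet 1.454, Blue 1.479, Gold 4.538.
Rounding to the nearest integer: Violet 1, Blue 1, Gold 5 (total 7).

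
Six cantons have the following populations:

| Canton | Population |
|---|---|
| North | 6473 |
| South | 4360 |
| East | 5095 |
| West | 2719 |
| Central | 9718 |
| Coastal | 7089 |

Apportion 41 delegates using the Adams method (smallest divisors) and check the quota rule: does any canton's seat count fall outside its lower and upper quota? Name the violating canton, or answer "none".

none

Standard quotas: North 7.486, South 5.042, East 5.892, West 3.144, Central 11.238, Coastal 8.198.
Adams allocation: North 8, South 5, East 6, West 3, Central 11, Coastal 8.
Every allocation lies between the lower and upper quota.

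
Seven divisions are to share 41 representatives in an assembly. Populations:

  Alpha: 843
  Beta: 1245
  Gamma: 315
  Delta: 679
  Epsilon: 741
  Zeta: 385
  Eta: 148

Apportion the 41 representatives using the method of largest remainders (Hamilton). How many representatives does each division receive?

The standard divisor is 4356/41 ≈ 106.244.
Standard quotas: Alpha 7.935, Beta 11.718, Gamma 2.965, Delta 6.391, Epsilon 6.975, Zeta 3.624, Eta 1.393.
Lower quotas: Alpha 7, Beta 11, Gamma 2, Delta 6, Epsilon 6, Zeta 3, Eta 1 (sum 36, leaving 5 seats).
Remainders in descending order: Epsilon 0.975, Gamma 0.965, Alpha 0.935, Beta 0.718, Zeta 0.624, Eta 0.393, Delta 0.391.
The surplus seats go to Epsilon, Gamma, Alpha, Beta, Zeta.

Alpha 8, Beta 12, Gamma 3, Delta 6, Epsilon 7, Zeta 4, Eta 1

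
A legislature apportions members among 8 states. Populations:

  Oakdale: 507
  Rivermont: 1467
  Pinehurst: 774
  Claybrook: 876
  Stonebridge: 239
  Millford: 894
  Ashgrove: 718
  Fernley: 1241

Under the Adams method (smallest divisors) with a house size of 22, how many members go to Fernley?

4

Standard divisor 6716/22 ≈ 305.273; standard quotas: Oakdale 1.661, Rivermont 4.806, Pinehurst 2.535, Claybrook 2.870, Stonebridge 0.783, Millford 2.929, Ashgrove 2.352, Fernley 4.065.
Rounding up gives 2, 5, 3, 3, 1, 3, 3, 5 = 25 seats, so the divisor must be adjusted.
With modified divisor 380: modified quotas Oakdale 1.334, Rivermont 3.861, Pinehurst 2.037, Claybrook 2.305, Stonebridge 0.629, Millford 2.353, Ashgrove 1.889, Fernley 3.266.
Rounding up: Oakdale 2, Rivermont 4, Pinehurst 3, Claybrook 3, Stonebridge 1, Millford 3, Ashgrove 2, Fernley 4 (total 22).
Fernley receives 4.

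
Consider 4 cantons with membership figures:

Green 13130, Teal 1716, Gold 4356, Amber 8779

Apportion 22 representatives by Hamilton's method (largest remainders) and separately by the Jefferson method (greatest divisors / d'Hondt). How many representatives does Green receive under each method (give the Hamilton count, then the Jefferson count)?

Hamilton: Green 10, Teal 1, Gold 4, Amber 7.
Jefferson: Green 11, Teal 1, Gold 3, Amber 7.
Green gets 10 under Hamilton and 11 under Jefferson.

10 and 11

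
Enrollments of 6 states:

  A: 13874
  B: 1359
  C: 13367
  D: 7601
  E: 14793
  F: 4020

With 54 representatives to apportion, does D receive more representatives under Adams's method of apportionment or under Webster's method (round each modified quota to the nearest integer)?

Adams: A 13, B 2, C 13, D 8, E 14, F 4.
Webster: A 14, B 1, C 13, D 7, E 15, F 4.
D gets 8 under Adams and 7 under Webster.

Adams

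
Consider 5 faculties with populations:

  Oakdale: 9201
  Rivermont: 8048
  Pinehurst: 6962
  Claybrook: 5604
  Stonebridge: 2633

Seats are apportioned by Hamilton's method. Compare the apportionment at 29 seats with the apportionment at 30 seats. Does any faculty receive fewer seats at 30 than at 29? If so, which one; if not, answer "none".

Stonebridge

At 29 seats: Oakdale 8, Rivermont 7, Pinehurst 6, Claybrook 5, Stonebridge 3.
At 30 seats: Oakdale 9, Rivermont 8, Pinehurst 6, Claybrook 5, Stonebridge 2.
Stonebridge drops from 3 to 2.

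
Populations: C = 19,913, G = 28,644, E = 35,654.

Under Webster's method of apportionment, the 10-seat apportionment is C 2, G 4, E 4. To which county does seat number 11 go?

C

Priority for the next seat is population ÷ (current seats + 0.5).
Priorities: C 7965.200, G 6365.333, E 7923.111.
Highest priority: C.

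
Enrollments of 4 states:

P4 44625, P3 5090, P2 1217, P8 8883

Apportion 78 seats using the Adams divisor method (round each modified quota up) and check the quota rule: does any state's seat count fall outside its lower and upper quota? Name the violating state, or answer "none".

P4

Standard quotas: P4 58.192, P3 6.637, P2 1.587, P8 11.584.
Adams allocation: P4 57, P3 7, P2 2, P8 12.
P4 has quota 58.192 (lower 58, upper 59) but receives 57 — outside the quota interval.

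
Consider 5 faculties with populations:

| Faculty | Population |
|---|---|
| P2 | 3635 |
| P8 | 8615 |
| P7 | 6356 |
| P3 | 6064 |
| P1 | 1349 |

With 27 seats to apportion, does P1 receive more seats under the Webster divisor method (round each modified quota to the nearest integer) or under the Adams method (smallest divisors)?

Webster: P2 4, P8 9, P7 7, P3 6, P1 1.
Adams: P2 4, P8 9, P7 6, P3 6, P1 2.
P1 gets 1 under Webster and 2 under Adams.

Adams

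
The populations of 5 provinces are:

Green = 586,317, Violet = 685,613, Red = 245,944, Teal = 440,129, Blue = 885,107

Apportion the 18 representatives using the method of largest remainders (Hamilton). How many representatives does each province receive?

Total 2843110; standard divisor 2843110/18 ≈ 157950.556.
Standard quotas: Green 3.7120, Violet 4.3407, Red 1.5571, Teal 2.7865, Blue 5.6037.
Lower quotas: Green 3, Violet 4, Red 1, Teal 2, Blue 5 (sum 15, leaving 3 seats).
Remainders in descending order: Teal 0.7865, Green 0.7120, Blue 0.6037, Red 0.5571, Violet 0.3407.
Largest remainders: Teal, Green, Blue receive the extra seats.

Green 4; Violet 4; Red 1; Teal 3; Blue 6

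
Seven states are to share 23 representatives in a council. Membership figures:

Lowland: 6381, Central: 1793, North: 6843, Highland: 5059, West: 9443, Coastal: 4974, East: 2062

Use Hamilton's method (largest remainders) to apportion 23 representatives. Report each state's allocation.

The standard divisor is 36555/23 ≈ 1589.348.
Standard quotas: Lowland 4.0149, Central 1.1281, North 4.3055, Highland 3.1831, West 5.9414, Coastal 3.1296, East 1.2974.
Lower quotas: Lowland 4, Central 1, North 4, Highland 3, West 5, Coastal 3, East 1 (sum 21, leaving 2 seats).
Remainders in descending order: West 0.9414, North 0.3055, East 0.2974, Highland 0.1831, Coastal 0.1296, Central 0.1281, Lowland 0.0149.
The surplus seats go to West, North.

Lowland: 4; Central: 1; North: 5; Highland: 3; West: 6; Coastal: 3; East: 1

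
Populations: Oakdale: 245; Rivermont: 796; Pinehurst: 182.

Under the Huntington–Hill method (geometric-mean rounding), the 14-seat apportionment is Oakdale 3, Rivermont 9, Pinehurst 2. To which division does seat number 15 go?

Priority for the next seat is population ÷ (√(s·(s+1))).
Priorities: Oakdale 70.725, Rivermont 83.906, Pinehurst 74.301.
Highest priority: Rivermont.

Rivermont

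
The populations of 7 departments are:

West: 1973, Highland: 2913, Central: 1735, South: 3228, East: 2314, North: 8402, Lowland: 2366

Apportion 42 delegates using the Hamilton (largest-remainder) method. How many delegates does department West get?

4

Standard divisor: 22931 ÷ 42 ≈ 545.976.
Standard quotas: West 3.6137, Highland 5.3354, Central 3.1778, South 5.9123, East 4.2383, North 15.3889, Lowland 4.3335.
Lower quotas: West 3, Highland 5, Central 3, South 5, East 4, North 15, Lowland 4 (sum 39, leaving 3 seats).
Remainders in descending order: South 0.9123, West 0.6137, North 0.3889, Highland 0.3354, Lowland 0.3335, East 0.2383, Central 0.1778.
The surplus seats go to South, West, North.
West receives 4.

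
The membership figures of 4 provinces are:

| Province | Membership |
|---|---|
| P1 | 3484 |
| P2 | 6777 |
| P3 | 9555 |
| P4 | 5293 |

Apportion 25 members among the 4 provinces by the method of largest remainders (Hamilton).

P1 3, P2 7, P3 10, P4 5

Standard divisor: 25109 ÷ 25 ≈ 1004.36.
Standard quotas: P1 3.4689, P2 6.7476, P3 9.5135, P4 5.2700.
Lower quotas: P1 3, P2 6, P3 9, P4 5 (sum 23, leaving 2 seats).
Remainders in descending order: P2 0.7476, P3 0.5135, P1 0.4689, P4 0.2700.
Largest remainders: P2, P3 receive the extra seats.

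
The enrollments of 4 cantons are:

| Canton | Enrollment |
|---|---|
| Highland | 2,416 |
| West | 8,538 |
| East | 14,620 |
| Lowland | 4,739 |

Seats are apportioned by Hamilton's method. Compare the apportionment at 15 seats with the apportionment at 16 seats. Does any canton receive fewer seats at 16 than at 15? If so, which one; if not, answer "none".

At 15 seats: Highland 1, West 4, East 7, Lowland 3.
At 16 seats: Highland 1, West 5, East 8, Lowland 2.
Lowland drops from 3 to 2.

Lowland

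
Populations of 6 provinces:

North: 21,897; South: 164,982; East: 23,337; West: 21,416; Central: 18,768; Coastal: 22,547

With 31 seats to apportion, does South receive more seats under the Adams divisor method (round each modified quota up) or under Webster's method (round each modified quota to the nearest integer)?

Webster

Adams: North 3, South 17, East 3, West 3, Central 2, Coastal 3.
Webster: North 2, South 19, East 3, West 2, Central 2, Coastal 3.
South gets 17 under Adams and 19 under Webster.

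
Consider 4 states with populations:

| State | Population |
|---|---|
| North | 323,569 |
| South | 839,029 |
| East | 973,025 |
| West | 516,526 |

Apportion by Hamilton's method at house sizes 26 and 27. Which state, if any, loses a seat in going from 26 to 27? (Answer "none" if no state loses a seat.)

At 26 seats: North 3, South 8, East 10, West 5.
At 27 seats: North 3, South 9, East 10, West 5.
No state's allocation decreased.

none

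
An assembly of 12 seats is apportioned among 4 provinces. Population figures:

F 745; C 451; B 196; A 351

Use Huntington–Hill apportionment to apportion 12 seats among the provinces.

With divisor 141: modified quotas F 5.284, C 3.199, B 1.390, A 2.489.
Geometric-mean thresholds: F √(5·6)=5.477, C √(3·4)=3.464, B √(1·2)=1.414, A √(2·3)=2.449.
Each quota rounded against its threshold gives F 5, C 3, B 1, A 3 (total 12).

F 5, C 3, B 1, A 3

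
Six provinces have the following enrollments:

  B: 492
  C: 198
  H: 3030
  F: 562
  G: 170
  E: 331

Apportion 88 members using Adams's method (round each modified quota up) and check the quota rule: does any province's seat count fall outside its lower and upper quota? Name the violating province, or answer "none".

H

Standard quotas: B 9.052, C 3.643, H 55.747, F 10.340, G 3.128, E 6.090.
Adams allocation: B 9, C 4, H 54, F 11, G 4, E 6.
H has quota 55.747 (lower 55, upper 56) but receives 54 — outside the quota interval.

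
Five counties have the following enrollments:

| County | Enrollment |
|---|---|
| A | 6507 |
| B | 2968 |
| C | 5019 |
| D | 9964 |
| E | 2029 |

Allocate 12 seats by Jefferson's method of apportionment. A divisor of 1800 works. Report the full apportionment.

With modified divisor 1800: modified quotas A 3.615, B 1.649, C 2.788, D 5.536, E 1.127.
Rounding down: A 3, B 1, C 2, D 5, E 1 (total 12).

A 3; B 1; C 2; D 5; E 1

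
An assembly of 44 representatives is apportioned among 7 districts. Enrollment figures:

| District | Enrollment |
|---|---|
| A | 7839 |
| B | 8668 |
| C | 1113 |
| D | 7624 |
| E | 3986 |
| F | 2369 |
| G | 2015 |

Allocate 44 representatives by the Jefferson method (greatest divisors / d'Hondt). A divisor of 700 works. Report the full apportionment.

With modified divisor 700: modified quotas A 11.199, B 12.383, C 1.590, D 10.891, E 5.694, F 3.384, G 2.879.
Rounding down: A 11, B 12, C 1, D 10, E 5, F 3, G 2 (total 44).

A 11; B 12; C 1; D 10; E 5; F 3; G 2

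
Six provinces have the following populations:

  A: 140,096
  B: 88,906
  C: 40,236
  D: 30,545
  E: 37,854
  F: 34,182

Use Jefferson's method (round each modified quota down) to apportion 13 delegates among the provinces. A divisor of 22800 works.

A: 6, B: 3, C: 1, D: 1, E: 1, F: 1

With modified divisor 22800: modified quotas A 6.145, B 3.899, C 1.765, D 1.340, E 1.660, F 1.499.
Rounding down: A 6, B 3, C 1, D 1, E 1, F 1 (total 13).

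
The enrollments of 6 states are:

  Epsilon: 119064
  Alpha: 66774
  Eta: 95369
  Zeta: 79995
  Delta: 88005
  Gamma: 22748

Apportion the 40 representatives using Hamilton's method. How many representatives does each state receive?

Epsilon 10, Alpha 6, Eta 8, Zeta 7, Delta 7, Gamma 2

Standard divisor: 471955 ÷ 40 ≈ 11798.875.
Standard quotas: Epsilon 10.0911, Alpha 5.6594, Eta 8.0829, Zeta 6.7799, Delta 7.4588, Gamma 1.9280.
Lower quotas: Epsilon 10, Alpha 5, Eta 8, Zeta 6, Delta 7, Gamma 1 (sum 37, leaving 3 seats).
Remainders in descending order: Gamma 0.9280, Zeta 0.7799, Alpha 0.6594, Delta 0.4588, Epsilon 0.0911, Eta 0.0829.
The surplus seats go to Gamma, Zeta, Alpha.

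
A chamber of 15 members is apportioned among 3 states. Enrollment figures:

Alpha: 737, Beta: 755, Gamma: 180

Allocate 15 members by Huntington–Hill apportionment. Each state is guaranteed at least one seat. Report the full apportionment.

With divisor 115: modified quotas Alpha 6.409, Beta 6.565, Gamma 1.565.
Geometric-mean thresholds: Alpha √(6·7)=6.481, Beta √(6·7)=6.481, Gamma √(1·2)=1.414.
Each quota rounded against its threshold gives Alpha 6, Beta 7, Gamma 2 (total 15).

Alpha: 6; Beta: 7; Gamma: 2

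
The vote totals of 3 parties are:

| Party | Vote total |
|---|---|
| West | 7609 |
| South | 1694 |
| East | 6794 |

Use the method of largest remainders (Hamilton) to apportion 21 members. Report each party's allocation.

West: 10, South: 2, East: 9

The standard divisor is 16097/21 ≈ 766.524.
Standard quotas: West 9.9266, South 2.2100, East 8.8634.
Lower quotas: West 9, South 2, East 8 (sum 19, leaving 2 seats).
Remainders in descending order: West 0.9266, East 0.8634, South 0.2100.
The surplus seats go to West, East.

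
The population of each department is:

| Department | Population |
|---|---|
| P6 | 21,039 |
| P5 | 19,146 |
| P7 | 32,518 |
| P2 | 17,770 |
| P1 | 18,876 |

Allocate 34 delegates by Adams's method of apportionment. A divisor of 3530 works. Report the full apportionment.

P6: 6, P5: 6, P7: 10, P2: 6, P1: 6

With modified divisor 3530: modified quotas P6 5.960, P5 5.424, P7 9.212, P2 5.034, P1 5.347.
Rounding up: P6 6, P5 6, P7 10, P2 6, P1 6 (total 34).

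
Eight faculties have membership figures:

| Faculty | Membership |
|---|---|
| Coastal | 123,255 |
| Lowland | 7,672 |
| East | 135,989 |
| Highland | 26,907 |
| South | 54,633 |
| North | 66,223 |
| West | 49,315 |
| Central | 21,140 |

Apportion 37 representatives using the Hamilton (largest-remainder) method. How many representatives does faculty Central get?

Standard divisor: 485134 ÷ 37 ≈ 13111.73.
Standard quotas: Coastal 9.4004, Lowland 0.5851, East 10.3716, Highland 2.0521, South 4.1667, North 5.0507, West 3.7611, Central 1.6123.
Lower quotas: Coastal 9, Lowland 0, East 10, Highland 2, South 4, North 5, West 3, Central 1 (sum 34, leaving 3 seats).
Remainders in descending order: West 0.7611, Central 0.6123, Lowland 0.5851, Coastal 0.4004, East 0.3716, South 0.1667, Highland 0.0521, North 0.0507.
The surplus seats go to West, Central, Lowland.
Central receives 2.

2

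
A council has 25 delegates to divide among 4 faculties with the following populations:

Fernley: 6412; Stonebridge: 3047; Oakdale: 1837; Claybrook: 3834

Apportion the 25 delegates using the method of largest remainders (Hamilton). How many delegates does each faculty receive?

Standard divisor: 15130 ÷ 25 ≈ 605.2.
Standard quotas: Fernley 10.5948, Stonebridge 5.0347, Oakdale 3.0354, Claybrook 6.3351.
Lower quotas: Fernley 10, Stonebridge 5, Oakdale 3, Claybrook 6 (sum 24, leaving 1 seat).
Remainders in descending order: Fernley 0.5948, Claybrook 0.3351, Oakdale 0.0354, Stonebridge 0.0347.
The surplus seat goes to Fernley.

Fernley 11, Stonebridge 5, Oakdale 3, Claybrook 6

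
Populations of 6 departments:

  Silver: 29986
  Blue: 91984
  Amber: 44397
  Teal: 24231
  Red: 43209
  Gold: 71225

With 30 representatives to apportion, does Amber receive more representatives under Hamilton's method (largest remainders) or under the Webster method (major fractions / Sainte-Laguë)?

Hamilton: Silver 3, Blue 9, Amber 4, Teal 3, Red 4, Gold 7.
Webster: Silver 3, Blue 9, Amber 5, Teal 2, Red 4, Gold 7.
Amber gets 4 under Hamilton and 5 under Webster.

Webster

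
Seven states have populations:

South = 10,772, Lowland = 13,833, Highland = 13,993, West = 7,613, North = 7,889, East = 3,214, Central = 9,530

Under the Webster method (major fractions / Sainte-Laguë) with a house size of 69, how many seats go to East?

Standard divisor 66844/69 ≈ 968.754; standard quotas: South 11.119, Lowland 14.279, Highland 14.444, West 7.859, North 8.143, East 3.318, Central 9.837.
Rounding to the nearest integer gives 11, 14, 14, 8, 8, 3, 10 = 68 seats, so the divisor must be adjusted.
With modified divisor 960: modified quotas South 11.221, Lowland 14.409, Highland 14.576, West 7.930, North 8.218, East 3.348, Central 9.927.
Rounding to the nearest integer: South 11, Lowland 14, Highland 15, West 8, North 8, East 3, Central 10 (total 69).
East receives 3.

3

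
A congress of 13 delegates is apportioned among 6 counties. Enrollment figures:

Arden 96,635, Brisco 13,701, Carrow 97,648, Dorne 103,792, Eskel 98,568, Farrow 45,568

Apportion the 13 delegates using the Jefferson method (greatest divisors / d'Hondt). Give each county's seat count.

Standard divisor 455912/13 ≈ 35070.154; standard quotas: Arden 2.755, Brisco 0.391, Carrow 2.784, Dorne 2.960, Eskel 2.811, Farrow 1.299.
Rounding down gives 2, 0, 2, 2, 2, 1 = 9 seats, so the divisor must be adjusted.
With modified divisor 29100: modified quotas Arden 3.321, Brisco 0.471, Carrow 3.356, Dorne 3.567, Eskel 3.387, Farrow 1.566.
Rounding down: Arden 3, Brisco 0, Carrow 3, Dorne 3, Eskel 3, Farrow 1 (total 13).

Arden: 3, Brisco: 0, Carrow: 3, Dorne: 3, Eskel: 3, Farrow: 1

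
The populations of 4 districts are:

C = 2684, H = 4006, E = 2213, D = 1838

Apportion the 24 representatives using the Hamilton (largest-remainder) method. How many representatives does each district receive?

Total 10741; standard divisor 10741/24 ≈ 447.542.
Standard quotas: C 5.997, H 8.951, E 4.945, D 4.107.
Lower quotas: C 5, H 8, E 4, D 4 (sum 21, leaving 3 seats).
Remainders in descending order: C 0.997, H 0.951, E 0.945, D 0.107.
Largest remainders: C, H, E receive the extra seats.

C 6, H 9, E 5, D 4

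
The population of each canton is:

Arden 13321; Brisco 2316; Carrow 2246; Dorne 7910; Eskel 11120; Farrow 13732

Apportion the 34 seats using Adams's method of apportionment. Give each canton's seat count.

Arden=9, Brisco=2, Carrow=2, Dorne=5, Eskel=7, Farrow=9

Standard divisor 50645/34 ≈ 1489.559; standard quotas: Arden 8.943, Brisco 1.555, Carrow 1.508, Dorne 5.310, Eskel 7.465, Farrow 9.219.
Rounding up gives 9, 2, 2, 6, 8, 10 = 37 seats, so the divisor must be adjusted.
With modified divisor 1600: modified quotas Arden 8.326, Brisco 1.448, Carrow 1.404, Dorne 4.944, Eskel 6.950, Farrow 8.582.
Rounding up: Arden 9, Brisco 2, Carrow 2, Dorne 5, Eskel 7, Farrow 9 (total 34).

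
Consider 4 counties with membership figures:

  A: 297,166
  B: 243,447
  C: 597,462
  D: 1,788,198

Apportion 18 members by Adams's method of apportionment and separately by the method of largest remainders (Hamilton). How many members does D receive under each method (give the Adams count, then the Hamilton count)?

10 and 11

Adams: A 2, B 2, C 4, D 10.
Hamilton: A 2, B 1, C 4, D 11.
D gets 10 under Adams and 11 under Hamilton.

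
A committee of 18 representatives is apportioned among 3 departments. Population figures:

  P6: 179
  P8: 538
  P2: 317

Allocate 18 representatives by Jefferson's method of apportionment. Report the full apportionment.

P6=3, P8=10, P2=5

Standard divisor 1034/18 ≈ 57.444; standard quotas: P6 3.116, P8 9.366, P2 5.518.
Rounding down gives 3, 9, 5 = 17 seats, so the divisor must be adjusted.
With modified divisor 53.3: modified quotas P6 3.358, P8 10.094, P2 5.947.
Rounding down: P6 3, P8 10, P2 5 (total 18).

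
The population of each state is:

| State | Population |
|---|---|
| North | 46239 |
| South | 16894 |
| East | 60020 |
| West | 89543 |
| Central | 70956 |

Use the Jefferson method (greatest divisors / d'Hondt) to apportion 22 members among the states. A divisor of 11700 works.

North 3, South 1, East 5, West 7, Central 6

With modified divisor 11700: modified quotas North 3.952, South 1.444, East 5.130, West 7.653, Central 6.065.
Rounding down: North 3, South 1, East 5, West 7, Central 6 (total 22).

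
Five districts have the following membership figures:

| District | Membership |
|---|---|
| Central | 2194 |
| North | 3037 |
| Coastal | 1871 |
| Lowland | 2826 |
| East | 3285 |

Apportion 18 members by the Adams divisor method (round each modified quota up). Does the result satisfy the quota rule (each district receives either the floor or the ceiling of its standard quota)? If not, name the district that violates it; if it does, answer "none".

none

Standard quotas: Central 2.989, North 4.137, Coastal 2.549, Lowland 3.850, East 4.475.
Adams allocation: Central 3, North 4, Coastal 3, Lowland 4, East 4.
Every allocation lies between the lower and upper quota.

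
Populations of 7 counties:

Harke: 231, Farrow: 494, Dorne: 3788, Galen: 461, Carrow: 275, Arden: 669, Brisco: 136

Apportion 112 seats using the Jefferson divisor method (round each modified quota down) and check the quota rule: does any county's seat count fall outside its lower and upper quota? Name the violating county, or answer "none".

Standard quotas: Harke 4.274, Farrow 9.139, Dorne 70.079, Galen 8.529, Carrow 5.088, Arden 12.377, Brisco 2.516.
Jefferson allocation: Harke 4, Farrow 9, Dorne 72, Galen 8, Carrow 5, Arden 12, Brisco 2.
Dorne has quota 70.079 (lower 70, upper 71) but receives 72 — outside the quota interval.

Dorne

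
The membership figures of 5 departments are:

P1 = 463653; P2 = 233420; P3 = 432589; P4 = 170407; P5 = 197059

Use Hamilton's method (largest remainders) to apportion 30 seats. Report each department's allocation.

Standard divisor: 1497128 ÷ 30 ≈ 49904.267.
Standard quotas: P1 9.2908, P2 4.6774, P3 8.6684, P4 3.4147, P5 3.9487.
Lower quotas: P1 9, P2 4, P3 8, P4 3, P5 3 (sum 27, leaving 3 seats).
Remainders in descending order: P5 0.9487, P2 0.6774, P3 0.6684, P4 0.4147, P1 0.2908.
Largest remainders: P5, P2, P3 receive the extra seats.

P1 9; P2 5; P3 9; P4 3; P5 4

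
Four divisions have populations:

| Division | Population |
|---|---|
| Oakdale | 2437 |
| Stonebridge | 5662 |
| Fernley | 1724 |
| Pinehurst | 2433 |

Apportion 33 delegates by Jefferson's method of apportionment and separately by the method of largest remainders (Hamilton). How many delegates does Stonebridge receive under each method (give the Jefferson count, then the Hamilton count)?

16 and 15

Jefferson: Oakdale 7, Stonebridge 16, Fernley 4, Pinehurst 6.
Hamilton: Oakdale 7, Stonebridge 15, Fernley 5, Pinehurst 6.
Stonebridge gets 16 under Jefferson and 15 under Hamilton.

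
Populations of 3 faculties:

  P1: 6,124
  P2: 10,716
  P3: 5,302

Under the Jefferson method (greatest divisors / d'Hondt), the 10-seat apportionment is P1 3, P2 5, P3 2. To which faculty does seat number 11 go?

P2

Priority for the next seat is population ÷ (current seats + 1).
Priorities: P1 1531.000, P2 1786.000, P3 1767.333.
Highest priority: P2.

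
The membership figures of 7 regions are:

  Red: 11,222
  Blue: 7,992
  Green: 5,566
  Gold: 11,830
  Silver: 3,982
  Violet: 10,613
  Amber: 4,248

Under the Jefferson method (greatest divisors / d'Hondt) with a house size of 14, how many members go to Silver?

1

Standard divisor 55453/14 ≈ 3960.929; standard quotas: Red 2.833, Blue 2.018, Green 1.405, Gold 2.987, Silver 1.005, Violet 2.679, Amber 1.072.
Rounding down gives 2, 2, 1, 2, 1, 2, 1 = 11 seats, so the divisor must be adjusted.
With modified divisor 3200: modified quotas Red 3.507, Blue 2.498, Green 1.739, Gold 3.697, Silver 1.244, Violet 3.317, Amber 1.327.
Rounding down: Red 3, Blue 2, Green 1, Gold 3, Silver 1, Violet 3, Amber 1 (total 14).
Silver receives 1.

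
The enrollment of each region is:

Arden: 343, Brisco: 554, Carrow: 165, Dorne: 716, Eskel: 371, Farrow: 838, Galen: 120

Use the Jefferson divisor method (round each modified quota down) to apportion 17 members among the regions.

Arden 2, Brisco 3, Carrow 1, Dorne 4, Eskel 2, Farrow 5, Galen 0

Standard divisor 3107/17 ≈ 182.765; standard quotas: Arden 1.877, Brisco 3.031, Carrow 0.903, Dorne 3.918, Eskel 2.030, Farrow 4.585, Galen 0.657.
Rounding down gives 1, 3, 0, 3, 2, 4, 0 = 13 seats, so the divisor must be adjusted.
With modified divisor 150: modified quotas Arden 2.287, Brisco 3.693, Carrow 1.100, Dorne 4.773, Eskel 2.473, Farrow 5.587, Galen 0.800.
Rounding down: Arden 2, Brisco 3, Carrow 1, Dorne 4, Eskel 2, Farrow 5, Galen 0 (total 17).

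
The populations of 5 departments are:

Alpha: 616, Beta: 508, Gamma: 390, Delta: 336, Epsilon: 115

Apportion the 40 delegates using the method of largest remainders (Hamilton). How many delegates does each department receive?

The standard divisor is 1965/40 ≈ 49.125.
Standard quotas: Alpha 12.539, Beta 10.341, Gamma 7.939, Delta 6.840, Epsilon 2.341.
Lower quotas: Alpha 12, Beta 10, Gamma 7, Delta 6, Epsilon 2 (sum 37, leaving 3 seats).
Remainders in descending order: Gamma 0.939, Delta 0.840, Alpha 0.539, Beta 0.341, Epsilon 0.341.
The surplus seats go to Gamma, Delta, Alpha.

Alpha: 13, Beta: 10, Gamma: 8, Delta: 7, Epsilon: 2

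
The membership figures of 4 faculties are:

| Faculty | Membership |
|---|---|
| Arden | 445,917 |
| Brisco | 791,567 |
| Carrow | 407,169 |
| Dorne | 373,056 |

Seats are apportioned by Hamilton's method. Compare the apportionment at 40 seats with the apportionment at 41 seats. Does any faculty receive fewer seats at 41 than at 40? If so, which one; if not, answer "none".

At 40 seats: Arden 9, Brisco 16, Carrow 8, Dorne 7.
At 41 seats: Arden 9, Brisco 16, Carrow 8, Dorne 8.
No faculty's allocation decreased.

none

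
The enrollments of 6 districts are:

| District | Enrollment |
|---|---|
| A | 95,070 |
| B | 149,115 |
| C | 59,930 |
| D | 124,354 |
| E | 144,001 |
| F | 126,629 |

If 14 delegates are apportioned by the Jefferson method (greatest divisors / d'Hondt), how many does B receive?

3

Standard divisor 699099/14 ≈ 49935.643; standard quotas: A 1.904, B 2.986, C 1.200, D 2.490, E 2.884, F 2.536.
Rounding down gives 1, 2, 1, 2, 2, 2 = 10 seats, so the divisor must be adjusted.
With modified divisor 41800: modified quotas A 2.274, B 3.567, C 1.434, D 2.975, E 3.445, F 3.029.
Rounding down: A 2, B 3, C 1, D 2, E 3, F 3 (total 14).
B receives 3.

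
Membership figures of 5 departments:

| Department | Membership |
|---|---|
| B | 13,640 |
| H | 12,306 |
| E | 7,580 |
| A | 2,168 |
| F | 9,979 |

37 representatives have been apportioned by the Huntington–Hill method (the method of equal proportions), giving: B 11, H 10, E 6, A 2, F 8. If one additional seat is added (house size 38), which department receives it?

B

Priority for the next seat is population ÷ (√(s·(s+1))).
Priorities: B 1187.210, H 1173.331, E 1169.619, A 885.082, F 1176.036.
Highest priority: B.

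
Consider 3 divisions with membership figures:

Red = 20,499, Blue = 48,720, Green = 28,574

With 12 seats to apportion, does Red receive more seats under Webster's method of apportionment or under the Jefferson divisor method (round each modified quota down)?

Webster

Webster: Red 3, Blue 6, Green 3.
Jefferson: Red 2, Blue 6, Green 4.
Red gets 3 under Webster and 2 under Jefferson.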